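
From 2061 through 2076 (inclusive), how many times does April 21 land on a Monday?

Day of week of April 21 in each year:
2061: Thu, 2062: Fri, 2063: Sat, 2064: Mon ✓, 2065: Tue, 2066: Wed, 2067: Thu, 2068: Sat, 2069: Sun, 2070: Mon ✓, 2071: Tue, 2072: Thu, 2073: Fri, 2074: Sat, 2075: Sun, 2076: Tue
Mondays: 2064, 2070.

2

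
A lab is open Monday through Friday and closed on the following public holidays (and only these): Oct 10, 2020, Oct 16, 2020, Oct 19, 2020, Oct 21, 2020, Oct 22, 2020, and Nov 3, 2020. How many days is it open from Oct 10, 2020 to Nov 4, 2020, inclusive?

13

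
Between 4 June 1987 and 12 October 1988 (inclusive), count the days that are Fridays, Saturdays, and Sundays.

213

4 June 1987 is a Thursday.
The range spans 497 days (inclusive of both endpoints).
497 = 7 × 71, so the span is exactly 71 full weeks.
Each full week contributes 3 days from the set (Fri, Sat, Sun): 71 × 3 = 213.
Total: 213.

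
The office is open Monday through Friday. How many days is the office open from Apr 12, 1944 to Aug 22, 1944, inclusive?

95

Apr 12, 1944 is a Wednesday.
From Apr 12, 1944 to Aug 22, 1944 is 133 days inclusive.
133 = 7 × 19, so the span is exactly 19 full weeks.
Each full week contributes 5 weekdays (Mon–Fri): 19 × 5 = 95.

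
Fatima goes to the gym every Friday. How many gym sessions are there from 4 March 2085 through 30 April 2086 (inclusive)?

60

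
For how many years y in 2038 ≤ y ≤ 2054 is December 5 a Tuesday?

2

Day of week of December 5 in each year:
2038: Sun, 2039: Mon, 2040: Wed, 2041: Thu, 2042: Fri, 2043: Sat, 2044: Mon, 2045: Tue ✓, 2046: Wed, 2047: Thu, 2048: Sat, 2049: Sun, 2050: Mon, 2051: Tue ✓, 2052: Thu, 2053: Fri, 2054: Sat
Tuesdays: 2045, 2051.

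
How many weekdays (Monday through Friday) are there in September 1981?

22 weekdays

September 1, 1981 is a Tuesday.
That's 30 days from start to end, counting both.
30 = 7 × 4 + 2, so there are 4 full weeks plus 2 extra days.
Each full week contributes 5 weekdays (Mon–Fri): 4 × 5 = 20.
The 2 extra days are Tuesday, Wednesday — 2 of them qualify.
Total: 20 + 2 = 22.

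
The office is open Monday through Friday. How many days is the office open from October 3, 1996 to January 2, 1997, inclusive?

66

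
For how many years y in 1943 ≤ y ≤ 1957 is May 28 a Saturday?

2

Day of week of May 28 in each year:
1943: Fri, 1944: Sun, 1945: Mon, 1946: Tue, 1947: Wed, 1948: Fri, 1949: Sat ✓, 1950: Sun, 1951: Mon, 1952: Wed, 1953: Thu, 1954: Fri, 1955: Sat ✓, 1956: Mon, 1957: Tue
Saturdays: 1949, 1955.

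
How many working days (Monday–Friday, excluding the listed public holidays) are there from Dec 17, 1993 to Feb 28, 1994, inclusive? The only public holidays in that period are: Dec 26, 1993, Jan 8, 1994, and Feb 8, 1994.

51

Dec 17, 1993 is a Friday.
That's 74 days from start to end, counting both.
74 = 7 × 10 + 4, so there are 10 full weeks plus 4 extra days.
Each full week contributes 5 weekdays (Mon–Fri): 10 × 5 = 50.
The 4 extra days are Friday, Saturday, Sunday, Monday — 2 of them qualify.
Total: 50 + 2 = 52.
Holidays: Dec 26, 1993 (Sun); Jan 8, 1994 (Sat); Feb 8, 1994 (Tue).
1 of the 3 holidays fall on weekdays; the rest are weekends and were already excluded.
Business days: 52 − 1 = 51.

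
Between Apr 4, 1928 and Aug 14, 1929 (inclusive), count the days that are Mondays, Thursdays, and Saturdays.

Apr 4, 1928 is a Wednesday.
The range spans 498 days (inclusive of both endpoints).
498 = 7 × 71 + 1, so there are 71 full weeks plus 1 extra day.
Each full week contributes 3 days from the set (Mon, Thu, Sat): 71 × 3 = 213.
The 1 extra day is Wed — none qualify.
Total: 213 + 0 = 213.

213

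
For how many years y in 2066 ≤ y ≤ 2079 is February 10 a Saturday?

1

Day of week of February 10 in each year:
2066: Wed, 2067: Thu, 2068: Fri, 2069: Sun, 2070: Mon, 2071: Tue, 2072: Wed, 2073: Fri, 2074: Sat ✓, 2075: Sun, 2076: Mon, 2077: Wed, 2078: Thu, 2079: Fri
Saturdays: 2074.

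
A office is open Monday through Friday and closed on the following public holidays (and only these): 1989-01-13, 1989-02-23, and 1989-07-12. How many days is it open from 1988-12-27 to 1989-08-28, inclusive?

1988-12-27 is a Tuesday.
That's 245 days from start to end, counting both.
245 = 7 × 35, so the span is exactly 35 full weeks.
Each full week contributes 5 weekdays (Mon–Fri): 35 × 5 = 175.
Total: 175.
Holidays: 1989-01-13 (Fri); 1989-02-23 (Thu); 1989-07-12 (Wed).
All 3 holidays fall on weekdays, so subtract 3.
Business days: 175 − 3 = 172.

172 business days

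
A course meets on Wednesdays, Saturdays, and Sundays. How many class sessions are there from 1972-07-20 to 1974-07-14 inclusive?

1972-07-20 is a Thursday.
From 1972-07-20 to 1974-07-14 is 725 days inclusive.
725 = 7 × 103 + 4, so there are 103 full weeks plus 4 extra days.
Each full week contributes 3 days from the set (Wed, Sat, Sun): 103 × 3 = 309.
The 4 extra days are Thu, Fri, Sat, Sun — 2 of them qualify.
Total: 309 + 2 = 311.

311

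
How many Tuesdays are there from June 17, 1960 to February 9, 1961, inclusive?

June 17, 1960 is a Friday.
That's 238 days from start to end, counting both.
238 = 7 × 34, so the span is exactly 34 full weeks.
Each full week contributes one Tuesday: 34 so far.
Total: 34.

34 Tuesdays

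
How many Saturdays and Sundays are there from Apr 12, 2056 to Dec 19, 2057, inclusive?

176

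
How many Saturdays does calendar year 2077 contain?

1 January 2077 is a Friday.
That's 365 days from start to end, counting both.
365 = 7 × 52 + 1, so there are 52 full weeks plus 1 extra day.
Each full week contributes one Saturday: 52 so far.
The 1 extra day is Friday — none qualify.
Total: 52 + 0 = 52.

52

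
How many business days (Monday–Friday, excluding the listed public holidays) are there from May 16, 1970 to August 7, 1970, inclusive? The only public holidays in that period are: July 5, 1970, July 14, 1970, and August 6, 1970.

May 16, 1970 is a Saturday.
The range spans 84 days (inclusive of both endpoints).
84 = 7 × 12, so the span is exactly 12 full weeks.
Each full week contributes 5 weekdays (Mon–Fri): 12 × 5 = 60.
Holidays: July 5, 1970 (Sun); July 14, 1970 (Tue); August 6, 1970 (Thu).
2 of the 3 holidays fall on weekdays; the rest are weekends and were already excluded.
Business days: 60 − 2 = 58.

58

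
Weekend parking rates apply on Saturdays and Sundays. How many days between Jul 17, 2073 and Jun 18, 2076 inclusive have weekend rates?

304

Jul 17, 2073 is a Monday.
That's 1068 days from start to end, counting both.
1068 = 7 × 152 + 4, so there are 152 full weeks plus 4 extra days.
Each full week contributes 2 weekend days (Sat, Sun): 152 × 2 = 304.
The 4 extra days are Mon, Tue, Wed, Thu — none qualify.
Total: 304 + 0 = 304.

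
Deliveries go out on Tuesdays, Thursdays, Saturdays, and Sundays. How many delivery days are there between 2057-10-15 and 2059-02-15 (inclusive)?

2057-10-15 is a Monday.
That's 489 days from start to end, counting both.
489 = 7 × 69 + 6, so there are 69 full weeks plus 6 extra days.
Each full week contributes 4 days from the set (Tue, Thu, Sat, Sun): 69 × 4 = 276.
The 6 extra days are Mon, Tue, Wed, Thu, Fri, Sat — 3 of them qualify.
Total: 276 + 3 = 279.

279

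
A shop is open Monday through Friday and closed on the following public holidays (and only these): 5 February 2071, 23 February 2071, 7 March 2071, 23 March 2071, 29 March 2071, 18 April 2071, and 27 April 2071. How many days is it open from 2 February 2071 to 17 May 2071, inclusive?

71

2 February 2071 is a Monday.
That's 105 days from start to end, counting both.
105 = 7 × 15, so the span is exactly 15 full weeks.
Each full week contributes 5 weekdays (Mon–Fri): 15 × 5 = 75.
Holidays: 5 February 2071 (Thu); 23 February 2071 (Mon); 7 March 2071 (Sat); 23 March 2071 (Mon); 29 March 2071 (Sun); 18 April 2071 (Sat); 27 April 2071 (Mon).
4 of the 7 holidays fall on weekdays; the rest are weekends and were already excluded.
Business days: 75 − 4 = 71.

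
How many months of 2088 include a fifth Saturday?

A month has five Saturdays exactly when Saturday falls within its first (length − 28) days.
Jan: 31 days, starts Thu → 5 of Thu, Fri, Sat ✓
Feb: 29 days, starts Sun → 5 of Sun
Mar: 31 days, starts Mon → 5 of Mon, Tue, Wed
Apr: 30 days, starts Thu → 5 of Thu, Fri
May: 31 days, starts Sat → 5 of Sat, Sun, Mon ✓
Jun: 30 days, starts Tue → 5 of Tue, Wed
Jul: 31 days, starts Thu → 5 of Thu, Fri, Sat ✓
Aug: 31 days, starts Sun → 5 of Sun, Mon, Tue
Sep: 30 days, starts Wed → 5 of Wed, Thu
Oct: 31 days, starts Fri → 5 of Fri, Sat, Sun ✓
Nov: 30 days, starts Mon → 5 of Mon, Tue
Dec: 31 days, starts Wed → 5 of Wed, Thu, Fri
Months with five Saturdays: Jan, May, Jul, Oct.

4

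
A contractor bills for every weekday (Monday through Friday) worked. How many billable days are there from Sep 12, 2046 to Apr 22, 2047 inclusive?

159

Sep 12, 2046 is a Wednesday.
From Sep 12, 2046 to Apr 22, 2047 is 223 days inclusive.
223 = 7 × 31 + 6, so there are 31 full weeks plus 6 extra days.
Each full week contributes 5 weekdays (Mon–Fri): 31 × 5 = 155.
The 6 extra days are Wednesday, Thursday, Friday, Saturday, Sunday, Monday — 4 of them qualify.
Total: 155 + 4 = 159.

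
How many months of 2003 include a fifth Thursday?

4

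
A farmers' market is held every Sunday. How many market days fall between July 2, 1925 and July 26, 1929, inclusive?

July 2, 1925 is a Thursday.
That's 1486 days from start to end, counting both.
1486 = 7 × 212 + 2, so there are 212 full weeks plus 2 extra days.
Each full week contributes one Sunday: 212 so far.
The 2 extra days are Thu, Fri — none qualify.
Total: 212 + 0 = 212.

212 Sundays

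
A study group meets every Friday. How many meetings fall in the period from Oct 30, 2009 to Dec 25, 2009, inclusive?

9

Oct 30, 2009 is a Friday.
That's 57 days from start to end, counting both.
57 = 7 × 8 + 1, so there are 8 full weeks plus 1 extra day.
Each full week contributes one Friday: 8 so far.
The 1 extra day is Fri — 1 of them qualifies.
Total: 8 + 1 = 9.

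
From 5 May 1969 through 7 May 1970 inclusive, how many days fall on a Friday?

52 Fridays

5 May 1969 is a Monday.
The range spans 368 days (inclusive of both endpoints).
368 = 7 × 52 + 4, so there are 52 full weeks plus 4 extra days.
Each full week contributes one Friday: 52 so far.
The 4 extra days are Mon, Tue, Wed, Thu — none qualify.
Total: 52 + 0 = 52.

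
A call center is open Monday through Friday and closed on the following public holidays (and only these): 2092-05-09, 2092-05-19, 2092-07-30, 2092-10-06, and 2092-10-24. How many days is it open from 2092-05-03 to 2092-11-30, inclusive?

2092-05-03 is a Saturday.
From 2092-05-03 to 2092-11-30 is 212 days inclusive.
212 = 7 × 30 + 2, so there are 30 full weeks plus 2 extra days.
Each full week contributes 5 weekdays (Mon–Fri): 30 × 5 = 150.
The 2 extra days are Sat, Sun — none qualify.
Total: 150 + 0 = 150.
Holidays: 2092-05-09 (Fri); 2092-05-19 (Mon); 2092-07-30 (Wed); 2092-10-06 (Mon); 2092-10-24 (Fri).
All 5 holidays fall on weekdays, so subtract 5.
Business days: 150 − 5 = 145.

145 business days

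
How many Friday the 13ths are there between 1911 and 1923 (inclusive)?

Friday-the-13ths by year:
1911: Jan, Oct
1912: Sep, Dec
1913: Jun
1914: Feb, Mar, Nov
1915: Aug
1916: Oct
1917: Apr, Jul
1918: Sep, Dec
1919: Jun
1920: Feb, Aug
1921: May
1922: Jan, Oct
1923: Apr, Jul

22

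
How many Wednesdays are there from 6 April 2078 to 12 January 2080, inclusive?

6 April 2078 is a Wednesday.
The range spans 647 days (inclusive of both endpoints).
647 = 7 × 92 + 3, so there are 92 full weeks plus 3 extra days.
Each full week contributes one Wednesday: 92 so far.
The 3 extra days are Wednesday, Thursday, Friday — 1 of them qualifies.
Total: 92 + 1 = 93.

93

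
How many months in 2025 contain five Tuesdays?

4

A month has five Tuesdays exactly when Tuesday falls within its first (length − 28) days.
Jan: 31 days, starts Wed → 5 of Wed, Thu, Fri
Feb: 28 days, starts Sat → 5 of (none)
Mar: 31 days, starts Sat → 5 of Sat, Sun, Mon
Apr: 30 days, starts Tue → 5 of Tue, Wed ✓
May: 31 days, starts Thu → 5 of Thu, Fri, Sat
Jun: 30 days, starts Sun → 5 of Sun, Mon
Jul: 31 days, starts Tue → 5 of Tue, Wed, Thu ✓
Aug: 31 days, starts Fri → 5 of Fri, Sat, Sun
Sep: 30 days, starts Mon → 5 of Mon, Tue ✓
Oct: 31 days, starts Wed → 5 of Wed, Thu, Fri
Nov: 30 days, starts Sat → 5 of Sat, Sun
Dec: 31 days, starts Mon → 5 of Mon, Tue, Wed ✓
Months with five Tuesdays: Apr, Jul, Sep, Dec.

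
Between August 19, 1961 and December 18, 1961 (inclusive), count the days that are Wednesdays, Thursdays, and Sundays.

August 19, 1961 is a Saturday.
From August 19, 1961 to December 18, 1961 is 122 days inclusive.
122 = 7 × 17 + 3, so there are 17 full weeks plus 3 extra days.
Each full week contributes 3 days from the set (Wed, Thu, Sun): 17 × 3 = 51.
The 3 extra days are Saturday, Sunday, Monday — 1 of them qualifies.
Total: 51 + 1 = 52.

52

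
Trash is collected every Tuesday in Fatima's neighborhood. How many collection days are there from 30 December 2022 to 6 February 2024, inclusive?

58 Tuesdays

30 December 2022 is a Friday.
The range spans 404 days (inclusive of both endpoints).
404 = 7 × 57 + 5, so there are 57 full weeks plus 5 extra days.
Each full week contributes one Tuesday: 57 so far.
The 5 extra days are Friday, Saturday, Sunday, Monday, Tuesday — 1 of them qualifies.
Total: 57 + 1 = 58.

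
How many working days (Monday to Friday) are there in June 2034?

22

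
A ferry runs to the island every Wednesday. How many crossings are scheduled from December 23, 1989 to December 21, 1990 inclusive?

52

December 23, 1989 is a Saturday.
The range spans 364 days (inclusive of both endpoints).
364 = 7 × 52, so the span is exactly 52 full weeks.
Each full week contributes one Wednesday: 52 so far.
Total: 52.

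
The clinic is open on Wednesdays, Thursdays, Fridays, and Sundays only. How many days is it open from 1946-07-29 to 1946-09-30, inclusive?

1946-07-29 is a Monday.
That's 64 days from start to end, counting both.
64 = 7 × 9 + 1, so there are 9 full weeks plus 1 extra day.
Each full week contributes 4 days from the set (Wed, Thu, Fri, Sun): 9 × 4 = 36.
The 1 extra day is Monday — none qualify.
Total: 36 + 0 = 36.

36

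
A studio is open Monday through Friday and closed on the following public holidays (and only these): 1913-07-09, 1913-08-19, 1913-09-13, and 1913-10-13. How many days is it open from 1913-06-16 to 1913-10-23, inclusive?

91

1913-06-16 is a Monday.
From 1913-06-16 to 1913-10-23 is 130 days inclusive.
130 = 7 × 18 + 4, so there are 18 full weeks plus 4 extra days.
Each full week contributes 5 weekdays (Mon–Fri): 18 × 5 = 90.
The 4 extra days are Monday, Tuesday, Wednesday, Thursday — 4 of them qualify.
Total: 90 + 4 = 94.
Holidays: 1913-07-09 (Wed); 1913-08-19 (Tue); 1913-09-13 (Sat); 1913-10-13 (Mon).
3 of the 4 holidays fall on weekdays; the rest are weekends and were already excluded.
Business days: 94 − 3 = 91.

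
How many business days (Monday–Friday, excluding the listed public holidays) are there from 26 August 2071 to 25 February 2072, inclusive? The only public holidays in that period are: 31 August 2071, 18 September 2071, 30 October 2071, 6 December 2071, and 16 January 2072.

26 August 2071 is a Wednesday.
That's 184 days from start to end, counting both.
184 = 7 × 26 + 2, so there are 26 full weeks plus 2 extra days.
Each full week contributes 5 weekdays (Mon–Fri): 26 × 5 = 130.
The 2 extra days are Wednesday, Thursday — 2 of them qualify.
Total: 130 + 2 = 132.
Holidays: 31 August 2071 (Mon); 18 September 2071 (Fri); 30 October 2071 (Fri); 6 December 2071 (Sun); 16 January 2072 (Sat).
3 of the 5 holidays fall on weekdays; the rest are weekends and were already excluded.
Business days: 132 − 3 = 129.

129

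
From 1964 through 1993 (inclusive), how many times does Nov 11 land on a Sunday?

Day of week of November 11 in each year:
1964: Wed, 1965: Thu, 1966: Fri, 1967: Sat, 1968: Mon, 1969: Tue, 1970: Wed, 1971: Thu, 1972: Sat, 1973: Sun ✓, 1974: Mon, 1975: Tue, 1976: Thu, 1977: Fri, 1978: Sat, 1979: Sun ✓, 1980: Tue, 1981: Wed, 1982: Thu, 1983: Fri, 1984: Sun ✓, 1985: Mon, 1986: Tue, 1987: Wed, 1988: Fri, 1989: Sat, 1990: Sun ✓, 1991: Mon, 1992: Wed, 1993: Thu
Sundays: 1973, 1979, 1984, 1990.

4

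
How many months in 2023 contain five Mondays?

4

A month has five Mondays exactly when Monday falls within its first (length − 28) days.
Jan: 31 days, starts Sun → 5 of Sun, Mon, Tue ✓
Feb: 28 days, starts Wed → 5 of (none)
Mar: 31 days, starts Wed → 5 of Wed, Thu, Fri
Apr: 30 days, starts Sat → 5 of Sat, Sun
May: 31 days, starts Mon → 5 of Mon, Tue, Wed ✓
Jun: 30 days, starts Thu → 5 of Thu, Fri
Jul: 31 days, starts Sat → 5 of Sat, Sun, Mon ✓
Aug: 31 days, starts Tue → 5 of Tue, Wed, Thu
Sep: 30 days, starts Fri → 5 of Fri, Sat
Oct: 31 days, starts Sun → 5 of Sun, Mon, Tue ✓
Nov: 30 days, starts Wed → 5 of Wed, Thu
Dec: 31 days, starts Fri → 5 of Fri, Sat, Sun
Months with five Mondays: Jan, May, Jul, Oct.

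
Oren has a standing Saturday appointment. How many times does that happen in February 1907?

1907-02-01 is a Friday.
The range spans 28 days (inclusive of both endpoints).
28 = 7 × 4, so the span is exactly 4 full weeks.
Each full week contributes one Saturday: 4 so far.
Total: 4.

4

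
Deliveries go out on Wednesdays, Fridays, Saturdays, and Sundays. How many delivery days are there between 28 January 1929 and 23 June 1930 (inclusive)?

292

28 January 1929 is a Monday.
From 28 January 1929 to 23 June 1930 is 512 days inclusive.
512 = 7 × 73 + 1, so there are 73 full weeks plus 1 extra day.
Each full week contributes 4 days from the set (Wed, Fri, Sat, Sun): 73 × 4 = 292.
The 1 extra day is Mon — none qualify.
Total: 292 + 0 = 292.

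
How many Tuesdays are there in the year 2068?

2068-01-01 is a Sunday.
From 2068-01-01 to 2068-12-31 is 366 days inclusive.
366 = 7 × 52 + 2, so there are 52 full weeks plus 2 extra days.
Each full week contributes one Tuesday: 52 so far.
The 2 extra days are Sun, Mon — none qualify.
Total: 52 + 0 = 52.

52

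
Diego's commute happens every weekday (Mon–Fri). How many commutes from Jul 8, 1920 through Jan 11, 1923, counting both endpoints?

656 weekdays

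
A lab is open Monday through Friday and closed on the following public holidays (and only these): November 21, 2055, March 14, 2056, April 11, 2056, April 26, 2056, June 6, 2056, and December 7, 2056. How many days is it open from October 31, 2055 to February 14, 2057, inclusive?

333

October 31, 2055 is a Sunday.
That's 473 days from start to end, counting both.
473 = 7 × 67 + 4, so there are 67 full weeks plus 4 extra days.
Each full week contributes 5 weekdays (Mon–Fri): 67 × 5 = 335.
The 4 extra days are Sun, Mon, Tue, Wed — 3 of them qualify.
Total: 335 + 3 = 338.
Holidays: November 21, 2055 (Sun); March 14, 2056 (Tue); April 11, 2056 (Tue); April 26, 2056 (Wed); June 6, 2056 (Tue); December 7, 2056 (Thu).
5 of the 6 holidays fall on weekdays; the rest are weekends and were already excluded.
Business days: 338 − 5 = 333.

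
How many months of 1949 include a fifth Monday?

4

A month has five Mondays exactly when Monday falls within its first (length − 28) days.
Jan: 31 days, starts Sat → 5 of Sat, Sun, Mon ✓
Feb: 28 days, starts Tue → 5 of (none)
Mar: 31 days, starts Tue → 5 of Tue, Wed, Thu
Apr: 30 days, starts Fri → 5 of Fri, Sat
May: 31 days, starts Sun → 5 of Sun, Mon, Tue ✓
Jun: 30 days, starts Wed → 5 of Wed, Thu
Jul: 31 days, starts Fri → 5 of Fri, Sat, Sun
Aug: 31 days, starts Mon → 5 of Mon, Tue, Wed ✓
Sep: 30 days, starts Thu → 5 of Thu, Fri
Oct: 31 days, starts Sat → 5 of Sat, Sun, Mon ✓
Nov: 30 days, starts Tue → 5 of Tue, Wed
Dec: 31 days, starts Thu → 5 of Thu, Fri, Sat
Months with five Mondays: Jan, May, Aug, Oct.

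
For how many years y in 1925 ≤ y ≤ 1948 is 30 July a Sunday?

3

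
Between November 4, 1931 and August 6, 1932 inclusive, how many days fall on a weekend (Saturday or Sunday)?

79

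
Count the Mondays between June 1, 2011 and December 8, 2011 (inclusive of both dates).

27

June 1, 2011 is a Wednesday.
From June 1, 2011 to December 8, 2011 is 191 days inclusive.
191 = 7 × 27 + 2, so there are 27 full weeks plus 2 extra days.
Each full week contributes one Monday: 27 so far.
The 2 extra days are Wednesday, Thursday — none qualify.
Total: 27 + 0 = 27.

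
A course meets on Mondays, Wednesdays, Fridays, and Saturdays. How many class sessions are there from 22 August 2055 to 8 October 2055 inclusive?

22 August 2055 is a Sunday.
The range spans 48 days (inclusive of both endpoints).
48 = 7 × 6 + 6, so there are 6 full weeks plus 6 extra days.
Each full week contributes 4 days from the set (Mon, Wed, Fri, Sat): 6 × 4 = 24.
The 6 extra days are Sunday, Monday, Tuesday, Wednesday, Thursday, Friday — 3 of them qualify.
Total: 24 + 3 = 27.

27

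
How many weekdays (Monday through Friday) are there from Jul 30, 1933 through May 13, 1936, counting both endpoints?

Jul 30, 1933 is a Sunday.
That's 1019 days from start to end, counting both.
1019 = 7 × 145 + 4, so there are 145 full weeks plus 4 extra days.
Each full week contributes 5 weekdays (Mon–Fri): 145 × 5 = 725.
The 4 extra days are Sunday, Monday, Tuesday, Wednesday — 3 of them qualify.
Total: 725 + 3 = 728.

728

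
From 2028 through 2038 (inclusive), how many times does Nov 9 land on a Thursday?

Day of week of November 9 in each year:
2028: Thu ✓, 2029: Fri, 2030: Sat, 2031: Sun, 2032: Tue, 2033: Wed, 2034: Thu ✓, 2035: Fri, 2036: Sun, 2037: Mon, 2038: Tue
Thursdays: 2028, 2034.

2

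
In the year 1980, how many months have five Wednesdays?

A month has five Wednesdays exactly when Wednesday falls within its first (length − 28) days.
Jan: 31 days, starts Tue → 5 of Tue, Wed, Thu ✓
Feb: 29 days, starts Fri → 5 of Fri
Mar: 31 days, starts Sat → 5 of Sat, Sun, Mon
Apr: 30 days, starts Tue → 5 of Tue, Wed ✓
May: 31 days, starts Thu → 5 of Thu, Fri, Sat
Jun: 30 days, starts Sun → 5 of Sun, Mon
Jul: 31 days, starts Tue → 5 of Tue, Wed, Thu ✓
Aug: 31 days, starts Fri → 5 of Fri, Sat, Sun
Sep: 30 days, starts Mon → 5 of Mon, Tue
Oct: 31 days, starts Wed → 5 of Wed, Thu, Fri ✓
Nov: 30 days, starts Sat → 5 of Sat, Sun
Dec: 31 days, starts Mon → 5 of Mon, Tue, Wed ✓
Months with five Wednesdays: Jan, Apr, Jul, Oct, Dec.

5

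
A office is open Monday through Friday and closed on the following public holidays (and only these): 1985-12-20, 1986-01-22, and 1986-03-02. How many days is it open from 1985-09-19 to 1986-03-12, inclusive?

123 working days

1985-09-19 is a Thursday.
From 1985-09-19 to 1986-03-12 is 175 days inclusive.
175 = 7 × 25, so the span is exactly 25 full weeks.
Each full week contributes 5 weekdays (Mon–Fri): 25 × 5 = 125.
Total: 125.
Holidays: 1985-12-20 (Fri); 1986-01-22 (Wed); 1986-03-02 (Sun).
2 of the 3 holidays fall on weekdays; the rest are weekends and were already excluded.
Business days: 125 − 2 = 123.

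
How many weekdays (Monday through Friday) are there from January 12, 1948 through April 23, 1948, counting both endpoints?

75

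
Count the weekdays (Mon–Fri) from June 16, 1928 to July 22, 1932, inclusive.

1070

June 16, 1928 is a Saturday.
That's 1498 days from start to end, counting both.
1498 = 7 × 214, so the span is exactly 214 full weeks.
Each full week contributes 5 weekdays (Mon–Fri): 214 × 5 = 1070.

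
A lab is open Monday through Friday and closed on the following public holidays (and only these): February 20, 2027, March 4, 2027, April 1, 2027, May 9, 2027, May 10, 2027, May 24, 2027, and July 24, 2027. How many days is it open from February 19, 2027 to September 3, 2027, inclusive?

137

February 19, 2027 is a Friday.
That's 197 days from start to end, counting both.
197 = 7 × 28 + 1, so there are 28 full weeks plus 1 extra day.
Each full week contributes 5 weekdays (Mon–Fri): 28 × 5 = 140.
The 1 extra day is Fri — 1 of them qualifies.
Total: 140 + 1 = 141.
Holidays: February 20, 2027 (Sat); March 4, 2027 (Thu); April 1, 2027 (Thu); May 9, 2027 (Sun); May 10, 2027 (Mon); May 24, 2027 (Mon); July 24, 2027 (Sat).
4 of the 7 holidays fall on weekdays; the rest are weekends and were already excluded.
Business days: 141 − 4 = 137.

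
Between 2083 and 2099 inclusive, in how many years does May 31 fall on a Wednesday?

Day of week of May 31 in each year:
2083: Mon, 2084: Wed ✓, 2085: Thu, 2086: Fri, 2087: Sat, 2088: Mon, 2089: Tue, 2090: Wed ✓, 2091: Thu, 2092: Sat, 2093: Sun, 2094: Mon, 2095: Tue, 2096: Thu, 2097: Fri, 2098: Sat, 2099: Sun
Wednesdays: 2084, 2090.

2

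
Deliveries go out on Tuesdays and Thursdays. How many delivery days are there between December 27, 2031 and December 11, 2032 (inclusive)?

December 27, 2031 is a Saturday.
The range spans 351 days (inclusive of both endpoints).
351 = 7 × 50 + 1, so there are 50 full weeks plus 1 extra day.
Each full week contributes 2 days from the set (Tue, Thu): 50 × 2 = 100.
The 1 extra day is Sat — none qualify.
Total: 100 + 0 = 100.

100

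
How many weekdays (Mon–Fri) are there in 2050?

Jan 1, 2050 is a Saturday.
The range spans 365 days (inclusive of both endpoints).
365 = 7 × 52 + 1, so there are 52 full weeks plus 1 extra day.
Each full week contributes 5 weekdays (Mon–Fri): 52 × 5 = 260.
The 1 extra day is Saturday — none qualify.
Total: 260 + 0 = 260.

260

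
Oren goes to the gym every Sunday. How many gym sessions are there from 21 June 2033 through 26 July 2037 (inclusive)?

214 Sundays

21 June 2033 is a Tuesday.
From 21 June 2033 to 26 July 2037 is 1497 days inclusive.
1497 = 7 × 213 + 6, so there are 213 full weeks plus 6 extra days.
Each full week contributes one Sunday: 213 so far.
The 6 extra days are Tue, Wed, Thu, Fri, Sat, Sun — 1 of them qualifies.
Total: 213 + 1 = 214.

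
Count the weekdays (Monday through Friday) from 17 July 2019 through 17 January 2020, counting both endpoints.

17 July 2019 is a Wednesday.
From 17 July 2019 to 17 January 2020 is 185 days inclusive.
185 = 7 × 26 + 3, so there are 26 full weeks plus 3 extra days.
Each full week contributes 5 weekdays (Mon–Fri): 26 × 5 = 130.
The 3 extra days are Wednesday, Thursday, Friday — 3 of them qualify.
Total: 130 + 3 = 133.

133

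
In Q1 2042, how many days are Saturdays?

13

January 1, 2042 is a Wednesday.
From January 1, 2042 to March 31, 2042 is 90 days inclusive.
90 = 7 × 12 + 6, so there are 12 full weeks plus 6 extra days.
Each full week contributes one Saturday: 12 so far.
The 6 extra days are Wednesday, Thursday, Friday, Saturday, Sunday, Monday — 1 of them qualifies.
Total: 12 + 1 = 13.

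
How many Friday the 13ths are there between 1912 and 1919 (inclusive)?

Friday-the-13ths by year:
1912: Sep, Dec
1913: Jun
1914: Feb, Mar, Nov
1915: Aug
1916: Oct
1917: Apr, Jul
1918: Sep, Dec
1919: Jun

13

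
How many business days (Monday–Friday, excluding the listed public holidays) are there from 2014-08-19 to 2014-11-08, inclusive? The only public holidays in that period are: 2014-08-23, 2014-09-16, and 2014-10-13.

57

2014-08-19 is a Tuesday.
From 2014-08-19 to 2014-11-08 is 82 days inclusive.
82 = 7 × 11 + 5, so there are 11 full weeks plus 5 extra days.
Each full week contributes 5 weekdays (Mon–Fri): 11 × 5 = 55.
The 5 extra days are Tue, Wed, Thu, Fri, Sat — 4 of them qualify.
Total: 55 + 4 = 59.
Holidays: 2014-08-23 (Sat); 2014-09-16 (Tue); 2014-10-13 (Mon).
2 of the 3 holidays fall on weekdays; the rest are weekends and were already excluded.
Business days: 59 − 2 = 57.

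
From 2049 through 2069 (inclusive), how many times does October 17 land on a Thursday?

Day of week of October 17 in each year:
2049: Sun, 2050: Mon, 2051: Tue, 2052: Thu ✓, 2053: Fri, 2054: Sat, 2055: Sun, 2056: Tue, 2057: Wed, 2058: Thu ✓, 2059: Fri, 2060: Sun, 2061: Mon, 2062: Tue, 2063: Wed, 2064: Fri, 2065: Sat, 2066: Sun, 2067: Mon, 2068: Wed, 2069: Thu ✓
Thursdays: 2052, 2058, 2069.

3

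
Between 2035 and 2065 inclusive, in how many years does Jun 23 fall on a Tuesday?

5

Day of week of June 23 in each year:
2035: Sat, 2036: Mon, 2037: Tue ✓, 2038: Wed, 2039: Thu, 2040: Sat, 2041: Sun, 2042: Mon, 2043: Tue ✓, 2044: Thu, 2045: Fri, 2046: Sat, 2047: Sun, 2048: Tue ✓, 2049: Wed, 2050: Thu, 2051: Fri, 2052: Sun, 2053: Mon, 2054: Tue ✓, 2055: Wed, 2056: Fri, 2057: Sat, 2058: Sun, 2059: Mon, 2060: Wed, 2061: Thu, 2062: Fri, 2063: Sat, 2064: Mon, 2065: Tue ✓
Tuesdays: 2037, 2043, 2048, 2054, 2065.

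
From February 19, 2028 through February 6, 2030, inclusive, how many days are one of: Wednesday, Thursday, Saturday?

308

February 19, 2028 is a Saturday.
That's 719 days from start to end, counting both.
719 = 7 × 102 + 5, so there are 102 full weeks plus 5 extra days.
Each full week contributes 3 days from the set (Wed, Thu, Sat): 102 × 3 = 306.
The 5 extra days are Sat, Sun, Mon, Tue, Wed — 2 of them qualify.
Total: 306 + 2 = 308.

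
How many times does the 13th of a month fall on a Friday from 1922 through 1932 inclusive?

20

Friday-the-13ths by year:
1922: Jan, Oct
1923: Apr, Jul
1924: Jun
1925: Feb, Mar, Nov
1926: Aug
1927: May
1928: Jan, Apr, Jul
1929: Sep, Dec
1930: Jun
1931: Feb, Mar, Nov
1932: May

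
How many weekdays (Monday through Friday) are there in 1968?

1 January 1968 is a Monday.
The range spans 366 days (inclusive of both endpoints).
366 = 7 × 52 + 2, so there are 52 full weeks plus 2 extra days.
Each full week contributes 5 weekdays (Mon–Fri): 52 × 5 = 260.
The 2 extra days are Monday, Tuesday — 2 of them qualify.
Total: 260 + 2 = 262.

262 weekdays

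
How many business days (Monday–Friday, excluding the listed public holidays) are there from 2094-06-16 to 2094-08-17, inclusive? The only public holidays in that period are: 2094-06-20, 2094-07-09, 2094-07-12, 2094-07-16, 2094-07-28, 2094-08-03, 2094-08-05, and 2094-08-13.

2094-06-16 is a Wednesday.
From 2094-06-16 to 2094-08-17 is 63 days inclusive.
63 = 7 × 9, so the span is exactly 9 full weeks.
Each full week contributes 5 weekdays (Mon–Fri): 9 × 5 = 45.
Holidays: 2094-06-20 (Sun); 2094-07-09 (Fri); 2094-07-12 (Mon); 2094-07-16 (Fri); 2094-07-28 (Wed); 2094-08-03 (Tue); 2094-08-05 (Thu); 2094-08-13 (Fri).
7 of the 8 holidays fall on weekdays; the rest are weekends and were already excluded.
Business days: 45 − 7 = 38.

38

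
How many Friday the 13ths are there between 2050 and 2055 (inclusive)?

10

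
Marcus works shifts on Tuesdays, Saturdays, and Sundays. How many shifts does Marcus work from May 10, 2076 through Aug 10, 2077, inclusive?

197

May 10, 2076 is a Sunday.
The range spans 458 days (inclusive of both endpoints).
458 = 7 × 65 + 3, so there are 65 full weeks plus 3 extra days.
Each full week contributes 3 days from the set (Tue, Sat, Sun): 65 × 3 = 195.
The 3 extra days are Sun, Mon, Tue — 2 of them qualify.
Total: 195 + 2 = 197.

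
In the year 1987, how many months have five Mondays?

A month has five Mondays exactly when Monday falls within its first (length − 28) days.
Jan: 31 days, starts Thu → 5 of Thu, Fri, Sat
Feb: 28 days, starts Sun → 5 of (none)
Mar: 31 days, starts Sun → 5 of Sun, Mon, Tue ✓
Apr: 30 days, starts Wed → 5 of Wed, Thu
May: 31 days, starts Fri → 5 of Fri, Sat, Sun
Jun: 30 days, starts Mon → 5 of Mon, Tue ✓
Jul: 31 days, starts Wed → 5 of Wed, Thu, Fri
Aug: 31 days, starts Sat → 5 of Sat, Sun, Mon ✓
Sep: 30 days, starts Tue → 5 of Tue, Wed
Oct: 31 days, starts Thu → 5 of Thu, Fri, Sat
Nov: 30 days, starts Sun → 5 of Sun, Mon ✓
Dec: 31 days, starts Tue → 5 of Tue, Wed, Thu
Months with five Mondays: Mar, Jun, Aug, Nov.

4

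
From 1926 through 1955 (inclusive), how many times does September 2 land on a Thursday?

5

Day of week of September 2 in each year:
1926: Thu ✓, 1927: Fri, 1928: Sun, 1929: Mon, 1930: Tue, 1931: Wed, 1932: Fri, 1933: Sat, 1934: Sun, 1935: Mon, 1936: Wed, 1937: Thu ✓, 1938: Fri, 1939: Sat, 1940: Mon, 1941: Tue, 1942: Wed, 1943: Thu ✓, 1944: Sat, 1945: Sun, 1946: Mon, 1947: Tue, 1948: Thu ✓, 1949: Fri, 1950: Sat, 1951: Sun, 1952: Tue, 1953: Wed, 1954: Thu ✓, 1955: Fri
Thursdays: 1926, 1937, 1943, 1948, 1954.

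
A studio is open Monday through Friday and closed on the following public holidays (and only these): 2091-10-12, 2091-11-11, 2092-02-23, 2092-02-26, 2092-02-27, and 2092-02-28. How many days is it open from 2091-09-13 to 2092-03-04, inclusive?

120 working days

2091-09-13 is a Thursday.
That's 174 days from start to end, counting both.
174 = 7 × 24 + 6, so there are 24 full weeks plus 6 extra days.
Each full week contributes 5 weekdays (Mon–Fri): 24 × 5 = 120.
The 6 extra days are Thursday, Friday, Saturday, Sunday, Monday, Tuesday — 4 of them qualify.
Total: 120 + 4 = 124.
Holidays: 2091-10-12 (Fri); 2091-11-11 (Sun); 2092-02-23 (Sat); 2092-02-26 (Tue); 2092-02-27 (Wed); 2092-02-28 (Thu).
4 of the 6 holidays fall on weekdays; the rest are weekends and were already excluded.
Business days: 124 − 4 = 120.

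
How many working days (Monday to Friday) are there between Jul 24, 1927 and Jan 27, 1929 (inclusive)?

395 weekdays

Jul 24, 1927 is a Sunday.
From Jul 24, 1927 to Jan 27, 1929 is 554 days inclusive.
554 = 7 × 79 + 1, so there are 79 full weeks plus 1 extra day.
Each full week contributes 5 weekdays (Mon–Fri): 79 × 5 = 395.
The 1 extra day is Sunday — none qualify.
Total: 395 + 0 = 395.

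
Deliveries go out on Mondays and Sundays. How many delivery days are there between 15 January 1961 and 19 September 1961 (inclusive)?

72

15 January 1961 is a Sunday.
That's 248 days from start to end, counting both.
248 = 7 × 35 + 3, so there are 35 full weeks plus 3 extra days.
Each full week contributes 2 days from the set (Mon, Sun): 35 × 2 = 70.
The 3 extra days are Sunday, Monday, Tuesday — 2 of them qualify.
Total: 70 + 2 = 72.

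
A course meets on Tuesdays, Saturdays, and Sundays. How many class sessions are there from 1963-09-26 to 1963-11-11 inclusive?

20

1963-09-26 is a Thursday.
That's 47 days from start to end, counting both.
47 = 7 × 6 + 5, so there are 6 full weeks plus 5 extra days.
Each full week contributes 3 days from the set (Tue, Sat, Sun): 6 × 3 = 18.
The 5 extra days are Thu, Fri, Sat, Sun, Mon — 2 of them qualify.
Total: 18 + 2 = 20.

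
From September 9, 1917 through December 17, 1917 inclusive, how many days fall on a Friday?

September 9, 1917 is a Sunday.
From September 9, 1917 to December 17, 1917 is 100 days inclusive.
100 = 7 × 14 + 2, so there are 14 full weeks plus 2 extra days.
Each full week contributes one Friday: 14 so far.
The 2 extra days are Sun, Mon — none qualify.
Total: 14 + 0 = 14.

14 Fridays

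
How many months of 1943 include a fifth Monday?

A month has five Mondays exactly when Monday falls within its first (length − 28) days.
Jan: 31 days, starts Fri → 5 of Fri, Sat, Sun
Feb: 28 days, starts Mon → 5 of (none)
Mar: 31 days, starts Mon → 5 of Mon, Tue, Wed ✓
Apr: 30 days, starts Thu → 5 of Thu, Fri
May: 31 days, starts Sat → 5 of Sat, Sun, Mon ✓
Jun: 30 days, starts Tue → 5 of Tue, Wed
Jul: 31 days, starts Thu → 5 of Thu, Fri, Sat
Aug: 31 days, starts Sun → 5 of Sun, Mon, Tue ✓
Sep: 30 days, starts Wed → 5 of Wed, Thu
Oct: 31 days, starts Fri → 5 of Fri, Sat, Sun
Nov: 30 days, starts Mon → 5 of Mon, Tue ✓
Dec: 31 days, starts Wed → 5 of Wed, Thu, Fri
Months with five Mondays: Mar, May, Aug, Nov.

4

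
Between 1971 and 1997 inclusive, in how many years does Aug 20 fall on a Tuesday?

Day of week of August 20 in each year:
1971: Fri, 1972: Sun, 1973: Mon, 1974: Tue ✓, 1975: Wed, 1976: Fri, 1977: Sat, 1978: Sun, 1979: Mon, 1980: Wed, 1981: Thu, 1982: Fri, 1983: Sat, 1984: Mon, 1985: Tue ✓, 1986: Wed, 1987: Thu, 1988: Sat, 1989: Sun, 1990: Mon, 1991: Tue ✓, 1992: Thu, 1993: Fri, 1994: Sat, 1995: Sun, 1996: Tue ✓, 1997: Wed
Tuesdays: 1974, 1985, 1991, 1996.

4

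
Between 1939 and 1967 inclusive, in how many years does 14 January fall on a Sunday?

4

Day of week of January 14 in each year:
1939: Sat, 1940: Sun ✓, 1941: Tue, 1942: Wed, 1943: Thu, 1944: Fri, 1945: Sun ✓, 1946: Mon, 1947: Tue, 1948: Wed, 1949: Fri, 1950: Sat, 1951: Sun ✓, 1952: Mon, 1953: Wed, 1954: Thu, 1955: Fri, 1956: Sat, 1957: Mon, 1958: Tue, 1959: Wed, 1960: Thu, 1961: Sat, 1962: Sun ✓, 1963: Mon, 1964: Tue, 1965: Thu, 1966: Fri, 1967: Sat
Sundays: 1940, 1945, 1951, 1962.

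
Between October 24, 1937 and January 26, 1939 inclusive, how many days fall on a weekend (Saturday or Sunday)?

131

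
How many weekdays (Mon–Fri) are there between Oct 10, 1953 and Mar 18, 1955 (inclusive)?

375 weekdays

Oct 10, 1953 is a Saturday.
From Oct 10, 1953 to Mar 18, 1955 is 525 days inclusive.
525 = 7 × 75, so the span is exactly 75 full weeks.
Each full week contributes 5 weekdays (Mon–Fri): 75 × 5 = 375.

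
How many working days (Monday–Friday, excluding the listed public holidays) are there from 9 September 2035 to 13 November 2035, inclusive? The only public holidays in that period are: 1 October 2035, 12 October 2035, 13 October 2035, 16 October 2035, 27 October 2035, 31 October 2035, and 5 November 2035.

42

9 September 2035 is a Sunday.
That's 66 days from start to end, counting both.
66 = 7 × 9 + 3, so there are 9 full weeks plus 3 extra days.
Each full week contributes 5 weekdays (Mon–Fri): 9 × 5 = 45.
The 3 extra days are Sunday, Monday, Tuesday — 2 of them qualify.
Total: 45 + 2 = 47.
Holidays: 1 October 2035 (Mon); 12 October 2035 (Fri); 13 October 2035 (Sat); 16 October 2035 (Tue); 27 October 2035 (Sat); 31 October 2035 (Wed); 5 November 2035 (Mon).
5 of the 7 holidays fall on weekdays; the rest are weekends and were already excluded.
Business days: 47 − 5 = 42.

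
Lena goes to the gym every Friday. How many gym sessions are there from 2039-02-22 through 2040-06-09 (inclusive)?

68 Fridays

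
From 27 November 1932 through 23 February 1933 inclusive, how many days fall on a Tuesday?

13

27 November 1932 is a Sunday.
That's 89 days from start to end, counting both.
89 = 7 × 12 + 5, so there are 12 full weeks plus 5 extra days.
Each full week contributes one Tuesday: 12 so far.
The 5 extra days are Sun, Mon, Tue, Wed, Thu — 1 of them qualifies.
Total: 12 + 1 = 13.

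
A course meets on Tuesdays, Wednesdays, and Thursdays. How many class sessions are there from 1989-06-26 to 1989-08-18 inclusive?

24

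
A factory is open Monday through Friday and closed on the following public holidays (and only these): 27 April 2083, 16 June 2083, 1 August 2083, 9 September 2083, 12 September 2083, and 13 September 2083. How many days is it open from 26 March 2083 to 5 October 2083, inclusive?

26 March 2083 is a Friday.
From 26 March 2083 to 5 October 2083 is 194 days inclusive.
194 = 7 × 27 + 5, so there are 27 full weeks plus 5 extra days.
Each full week contributes 5 weekdays (Mon–Fri): 27 × 5 = 135.
The 5 extra days are Fri, Sat, Sun, Mon, Tue — 3 of them qualify.
Total: 135 + 3 = 138.
Holidays: 27 April 2083 (Tue); 16 June 2083 (Wed); 1 August 2083 (Sun); 9 September 2083 (Thu); 12 September 2083 (Sun); 13 September 2083 (Mon).
4 of the 6 holidays fall on weekdays; the rest are weekends and were already excluded.
Business days: 138 − 4 = 134.

134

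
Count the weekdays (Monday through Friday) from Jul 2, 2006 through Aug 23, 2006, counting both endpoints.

Jul 2, 2006 is a Sunday.
The range spans 53 days (inclusive of both endpoints).
53 = 7 × 7 + 4, so there are 7 full weeks plus 4 extra days.
Each full week contributes 5 weekdays (Mon–Fri): 7 × 5 = 35.
The 4 extra days are Sunday, Monday, Tuesday, Wednesday — 3 of them qualify.
Total: 35 + 3 = 38.

38 weekdays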